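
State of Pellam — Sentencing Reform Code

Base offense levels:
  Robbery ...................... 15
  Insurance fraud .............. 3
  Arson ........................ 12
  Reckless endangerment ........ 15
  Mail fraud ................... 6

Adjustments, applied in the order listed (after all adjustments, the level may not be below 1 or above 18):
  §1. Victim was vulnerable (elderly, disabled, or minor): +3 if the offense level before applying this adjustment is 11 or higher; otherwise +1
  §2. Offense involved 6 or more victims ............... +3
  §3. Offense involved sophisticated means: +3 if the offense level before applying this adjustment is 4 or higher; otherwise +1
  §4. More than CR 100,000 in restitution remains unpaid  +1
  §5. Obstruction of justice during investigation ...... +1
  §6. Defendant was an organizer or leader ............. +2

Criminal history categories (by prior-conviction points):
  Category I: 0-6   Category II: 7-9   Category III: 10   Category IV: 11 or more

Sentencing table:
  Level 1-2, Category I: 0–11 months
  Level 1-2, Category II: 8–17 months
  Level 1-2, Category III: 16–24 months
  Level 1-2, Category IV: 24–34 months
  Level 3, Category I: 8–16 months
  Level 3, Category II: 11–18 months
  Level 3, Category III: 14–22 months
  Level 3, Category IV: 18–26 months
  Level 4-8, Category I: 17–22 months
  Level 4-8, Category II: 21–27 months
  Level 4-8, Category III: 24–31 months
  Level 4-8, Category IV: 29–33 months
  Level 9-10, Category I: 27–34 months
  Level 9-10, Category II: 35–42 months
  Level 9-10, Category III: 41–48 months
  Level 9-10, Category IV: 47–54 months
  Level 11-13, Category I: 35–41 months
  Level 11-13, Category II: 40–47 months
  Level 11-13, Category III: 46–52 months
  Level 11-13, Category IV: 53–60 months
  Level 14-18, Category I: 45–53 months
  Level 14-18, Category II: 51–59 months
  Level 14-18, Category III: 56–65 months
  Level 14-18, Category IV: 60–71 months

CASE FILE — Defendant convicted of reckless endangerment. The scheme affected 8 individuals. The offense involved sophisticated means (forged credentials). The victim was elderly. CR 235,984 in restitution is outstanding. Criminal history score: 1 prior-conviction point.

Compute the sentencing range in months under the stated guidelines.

Base offense level for reckless endangerment: 15.
§1 applies (level before this adjustment is 15 ≥ 11, so +3): 15 + 3 = 18.
§2 applies: 18 + 3 = 21.
§3 applies (level before this adjustment is 21 ≥ 4, so +3): 21 + 3 = 24.
§4 applies: 24 + 1 = 25.
Level 25 exceeds the maximum of 18; capped at 18.
Final offense level: 18.
Criminal history: 1 prior point → Category I (0-6).
Level 18 falls in the 14-18 band.
Grid: Level 14-18 × Category I = 45-53 months.

45-53 months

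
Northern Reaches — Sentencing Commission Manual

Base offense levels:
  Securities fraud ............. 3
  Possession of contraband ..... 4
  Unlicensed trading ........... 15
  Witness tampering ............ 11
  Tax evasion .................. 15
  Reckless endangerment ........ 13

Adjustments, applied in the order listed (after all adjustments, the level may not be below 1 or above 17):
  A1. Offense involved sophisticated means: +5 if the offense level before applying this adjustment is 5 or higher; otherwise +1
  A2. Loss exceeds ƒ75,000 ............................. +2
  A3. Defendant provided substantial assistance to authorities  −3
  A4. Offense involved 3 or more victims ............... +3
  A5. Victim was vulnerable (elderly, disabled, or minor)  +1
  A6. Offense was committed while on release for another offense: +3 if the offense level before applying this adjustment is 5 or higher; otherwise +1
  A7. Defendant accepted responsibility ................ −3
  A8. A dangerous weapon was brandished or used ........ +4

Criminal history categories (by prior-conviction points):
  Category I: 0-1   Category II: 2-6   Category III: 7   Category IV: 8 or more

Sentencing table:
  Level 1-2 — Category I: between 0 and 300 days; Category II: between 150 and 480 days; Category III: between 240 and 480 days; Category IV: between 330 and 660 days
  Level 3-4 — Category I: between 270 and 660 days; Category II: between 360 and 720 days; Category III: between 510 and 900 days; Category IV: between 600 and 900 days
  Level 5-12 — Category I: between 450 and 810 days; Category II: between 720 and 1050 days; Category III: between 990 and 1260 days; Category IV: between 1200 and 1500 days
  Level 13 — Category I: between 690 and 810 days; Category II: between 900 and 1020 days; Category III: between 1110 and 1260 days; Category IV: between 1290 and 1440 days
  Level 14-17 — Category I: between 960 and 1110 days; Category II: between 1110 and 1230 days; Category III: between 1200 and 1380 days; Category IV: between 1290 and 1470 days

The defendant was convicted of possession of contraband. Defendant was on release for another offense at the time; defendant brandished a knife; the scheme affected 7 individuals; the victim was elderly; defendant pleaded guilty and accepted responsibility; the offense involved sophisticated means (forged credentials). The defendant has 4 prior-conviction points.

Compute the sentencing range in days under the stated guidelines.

900-1020 days

Base offense level for possession of contraband: 4.
A1 applies (level before this adjustment is 4 < 5, so +1): 4 + 1 = 5.
A2 does not apply.
A3 does not apply.
A4 applies: 5 + 3 = 8.
A5 applies: 8 + 1 = 9.
A6 applies (level before this adjustment is 9 ≥ 5, so +3): 9 + 3 = 12.
A7 applies: 12 − 3 = 9.
A8 applies: 9 + 4 = 13.
Final offense level: 13.
Criminal history: 4 prior points → Category II (2-6).
Level 13 falls in the 13 band.
Grid: Level 13 × Category II = 900-1020 days.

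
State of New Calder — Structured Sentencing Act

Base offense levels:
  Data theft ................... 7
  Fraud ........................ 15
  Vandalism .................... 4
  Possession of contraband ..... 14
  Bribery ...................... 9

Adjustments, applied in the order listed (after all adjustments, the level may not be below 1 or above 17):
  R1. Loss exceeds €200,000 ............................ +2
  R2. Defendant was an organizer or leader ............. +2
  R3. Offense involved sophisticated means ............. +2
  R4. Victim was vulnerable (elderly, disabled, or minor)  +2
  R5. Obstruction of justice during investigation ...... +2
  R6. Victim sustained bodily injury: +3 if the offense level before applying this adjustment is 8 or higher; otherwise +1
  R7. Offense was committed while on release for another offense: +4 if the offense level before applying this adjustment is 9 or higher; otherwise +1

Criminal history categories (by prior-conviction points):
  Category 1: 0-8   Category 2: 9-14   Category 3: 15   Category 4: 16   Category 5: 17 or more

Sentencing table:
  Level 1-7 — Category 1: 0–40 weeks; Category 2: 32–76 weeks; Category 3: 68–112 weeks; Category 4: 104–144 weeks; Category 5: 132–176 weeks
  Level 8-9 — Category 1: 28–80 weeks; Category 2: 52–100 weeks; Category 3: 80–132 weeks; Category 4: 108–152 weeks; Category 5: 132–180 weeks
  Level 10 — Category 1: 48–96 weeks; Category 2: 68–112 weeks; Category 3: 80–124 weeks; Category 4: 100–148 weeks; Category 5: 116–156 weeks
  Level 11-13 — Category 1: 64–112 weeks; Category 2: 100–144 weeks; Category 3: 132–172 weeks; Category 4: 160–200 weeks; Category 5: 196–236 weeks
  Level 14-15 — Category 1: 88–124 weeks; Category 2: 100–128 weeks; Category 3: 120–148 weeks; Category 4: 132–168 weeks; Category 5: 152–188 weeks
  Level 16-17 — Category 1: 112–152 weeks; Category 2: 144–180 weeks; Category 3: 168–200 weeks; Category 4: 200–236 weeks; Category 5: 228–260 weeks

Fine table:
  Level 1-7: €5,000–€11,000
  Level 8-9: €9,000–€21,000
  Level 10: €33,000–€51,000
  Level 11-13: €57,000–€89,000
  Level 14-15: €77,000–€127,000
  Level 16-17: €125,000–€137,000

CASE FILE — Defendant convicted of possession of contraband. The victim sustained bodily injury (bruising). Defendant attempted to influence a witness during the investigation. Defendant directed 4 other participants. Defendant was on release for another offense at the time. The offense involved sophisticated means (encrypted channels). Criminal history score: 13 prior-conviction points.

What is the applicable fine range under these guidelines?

Base offense level for possession of contraband: 14.
R2 applies: 14 + 2 = 16.
R3 applies: 16 + 2 = 18.
R4 does not apply.
R5 applies: 18 + 2 = 20.
R6 applies (level before this adjustment is 20 ≥ 8, so +3): 20 + 3 = 23.
R7 applies (level before this adjustment is 23 ≥ 9, so +4): 23 + 4 = 27.
Level 27 exceeds the maximum of 17; capped at 17.
Final offense level: 17.
Level 17 falls in the 16-17 band.
Fine table: Level 16-17 → €125,000–€137,000.

€125,000–€137,000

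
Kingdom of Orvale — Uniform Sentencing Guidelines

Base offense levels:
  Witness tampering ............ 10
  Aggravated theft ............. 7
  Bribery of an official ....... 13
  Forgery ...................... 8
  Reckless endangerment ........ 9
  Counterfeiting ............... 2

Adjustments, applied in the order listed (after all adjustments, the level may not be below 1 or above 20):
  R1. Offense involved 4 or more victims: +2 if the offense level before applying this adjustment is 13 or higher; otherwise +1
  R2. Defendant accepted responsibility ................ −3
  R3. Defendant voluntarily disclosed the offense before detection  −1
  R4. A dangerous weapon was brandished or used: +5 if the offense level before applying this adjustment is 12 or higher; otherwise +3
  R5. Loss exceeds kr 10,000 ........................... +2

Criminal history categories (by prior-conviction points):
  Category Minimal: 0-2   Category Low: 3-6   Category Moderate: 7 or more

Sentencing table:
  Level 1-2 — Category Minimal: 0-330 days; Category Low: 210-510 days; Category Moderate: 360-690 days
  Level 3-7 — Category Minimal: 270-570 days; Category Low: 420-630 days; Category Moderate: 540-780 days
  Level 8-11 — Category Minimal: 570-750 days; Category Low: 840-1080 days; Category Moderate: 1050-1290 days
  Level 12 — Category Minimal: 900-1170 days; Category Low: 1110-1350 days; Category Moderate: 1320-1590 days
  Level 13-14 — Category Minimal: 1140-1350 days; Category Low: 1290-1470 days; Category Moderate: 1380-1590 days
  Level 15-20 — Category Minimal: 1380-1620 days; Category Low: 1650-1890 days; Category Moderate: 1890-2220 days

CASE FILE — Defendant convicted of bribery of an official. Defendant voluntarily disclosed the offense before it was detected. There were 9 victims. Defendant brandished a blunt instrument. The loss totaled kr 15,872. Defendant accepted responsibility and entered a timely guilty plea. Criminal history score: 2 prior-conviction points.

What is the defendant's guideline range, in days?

1380-1620 days

Base offense level for bribery of an official: 13.
R1 applies (level before this adjustment is 13 ≥ 13, so +2): 13 + 2 = 15.
R2 applies: 15 − 3 = 12.
R3 applies: 12 − 1 = 11.
R4 applies (level before this adjustment is 11 < 12, so +3): 11 + 3 = 14.
R5 applies: 14 + 2 = 16.
Final offense level: 16.
Criminal history: 2 prior points → Category Minimal (0-2).
Level 16 falls in the 15-20 band.
Grid: Level 15-20 × Category Minimal = 1380-1620 days.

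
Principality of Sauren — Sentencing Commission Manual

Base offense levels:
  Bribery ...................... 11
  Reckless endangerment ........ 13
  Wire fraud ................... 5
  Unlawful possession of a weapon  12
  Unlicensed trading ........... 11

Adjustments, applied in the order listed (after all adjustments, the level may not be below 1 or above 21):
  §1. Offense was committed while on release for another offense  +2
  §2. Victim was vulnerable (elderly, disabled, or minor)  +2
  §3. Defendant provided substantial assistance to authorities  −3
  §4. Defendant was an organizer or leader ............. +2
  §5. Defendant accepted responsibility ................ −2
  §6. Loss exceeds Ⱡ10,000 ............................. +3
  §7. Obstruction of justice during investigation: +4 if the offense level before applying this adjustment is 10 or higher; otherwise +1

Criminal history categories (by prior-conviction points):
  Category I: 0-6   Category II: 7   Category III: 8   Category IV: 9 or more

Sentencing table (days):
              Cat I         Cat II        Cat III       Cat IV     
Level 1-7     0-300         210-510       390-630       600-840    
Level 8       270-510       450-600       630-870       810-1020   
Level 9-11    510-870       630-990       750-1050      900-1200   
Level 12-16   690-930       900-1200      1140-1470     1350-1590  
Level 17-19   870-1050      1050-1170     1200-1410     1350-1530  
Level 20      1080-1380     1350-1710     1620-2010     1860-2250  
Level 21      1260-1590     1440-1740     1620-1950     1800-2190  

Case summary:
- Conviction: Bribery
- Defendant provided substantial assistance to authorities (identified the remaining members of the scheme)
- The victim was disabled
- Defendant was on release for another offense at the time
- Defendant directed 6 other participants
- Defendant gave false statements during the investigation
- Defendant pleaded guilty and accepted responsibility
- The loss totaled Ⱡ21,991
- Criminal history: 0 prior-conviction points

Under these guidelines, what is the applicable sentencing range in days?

Base offense level for bribery: 11.
§1 applies: 11 + 2 = 13.
§2 applies: 13 + 2 = 15.
§3 applies: 15 − 3 = 12.
§4 applies: 12 + 2 = 14.
§5 applies: 14 − 2 = 12.
§6 applies: 12 + 3 = 15.
§7 applies (level before this adjustment is 15 ≥ 10, so +4): 15 + 4 = 19.
Final offense level: 19.
Criminal history: 0 prior points → Category I (0-6).
Level 19 falls in the 17-19 band.
Grid: Level 17-19 × Category I = 870-1050 days.

870-1050 days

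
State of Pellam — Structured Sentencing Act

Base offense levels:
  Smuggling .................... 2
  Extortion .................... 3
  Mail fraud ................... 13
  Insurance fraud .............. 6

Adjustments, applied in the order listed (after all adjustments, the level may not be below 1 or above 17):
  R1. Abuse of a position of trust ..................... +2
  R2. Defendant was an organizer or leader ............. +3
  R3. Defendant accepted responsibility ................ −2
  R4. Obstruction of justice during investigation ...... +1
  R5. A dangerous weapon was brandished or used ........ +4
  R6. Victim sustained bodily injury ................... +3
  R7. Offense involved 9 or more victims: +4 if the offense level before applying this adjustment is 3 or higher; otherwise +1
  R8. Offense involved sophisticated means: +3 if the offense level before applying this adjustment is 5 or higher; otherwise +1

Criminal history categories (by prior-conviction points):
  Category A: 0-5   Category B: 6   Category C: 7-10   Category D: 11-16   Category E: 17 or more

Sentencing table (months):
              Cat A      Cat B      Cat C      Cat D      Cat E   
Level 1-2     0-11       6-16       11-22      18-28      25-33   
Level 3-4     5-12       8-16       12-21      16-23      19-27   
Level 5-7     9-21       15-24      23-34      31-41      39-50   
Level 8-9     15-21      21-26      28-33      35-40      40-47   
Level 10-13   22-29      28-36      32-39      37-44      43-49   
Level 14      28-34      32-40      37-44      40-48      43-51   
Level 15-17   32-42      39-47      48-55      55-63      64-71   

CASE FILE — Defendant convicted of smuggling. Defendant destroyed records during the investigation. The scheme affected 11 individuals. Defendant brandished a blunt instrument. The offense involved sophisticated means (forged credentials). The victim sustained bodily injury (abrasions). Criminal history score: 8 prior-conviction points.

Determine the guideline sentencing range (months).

48-55 months

Base offense level for smuggling: 2.
R2 does not apply.
R3 does not apply.
R4 applies: 2 + 1 = 3.
R5 applies: 3 + 4 = 7.
R6 applies: 7 + 3 = 10.
R7 applies (level before this adjustment is 10 ≥ 3, so +4): 10 + 4 = 14.
R8 applies (level before this adjustment is 14 ≥ 5, so +3): 14 + 3 = 17.
Final offense level: 17.
Criminal history: 8 prior points → Category C (7-10).
Level 17 falls in the 15-17 band.
Grid: Level 15-17 × Category C = 48-55 months.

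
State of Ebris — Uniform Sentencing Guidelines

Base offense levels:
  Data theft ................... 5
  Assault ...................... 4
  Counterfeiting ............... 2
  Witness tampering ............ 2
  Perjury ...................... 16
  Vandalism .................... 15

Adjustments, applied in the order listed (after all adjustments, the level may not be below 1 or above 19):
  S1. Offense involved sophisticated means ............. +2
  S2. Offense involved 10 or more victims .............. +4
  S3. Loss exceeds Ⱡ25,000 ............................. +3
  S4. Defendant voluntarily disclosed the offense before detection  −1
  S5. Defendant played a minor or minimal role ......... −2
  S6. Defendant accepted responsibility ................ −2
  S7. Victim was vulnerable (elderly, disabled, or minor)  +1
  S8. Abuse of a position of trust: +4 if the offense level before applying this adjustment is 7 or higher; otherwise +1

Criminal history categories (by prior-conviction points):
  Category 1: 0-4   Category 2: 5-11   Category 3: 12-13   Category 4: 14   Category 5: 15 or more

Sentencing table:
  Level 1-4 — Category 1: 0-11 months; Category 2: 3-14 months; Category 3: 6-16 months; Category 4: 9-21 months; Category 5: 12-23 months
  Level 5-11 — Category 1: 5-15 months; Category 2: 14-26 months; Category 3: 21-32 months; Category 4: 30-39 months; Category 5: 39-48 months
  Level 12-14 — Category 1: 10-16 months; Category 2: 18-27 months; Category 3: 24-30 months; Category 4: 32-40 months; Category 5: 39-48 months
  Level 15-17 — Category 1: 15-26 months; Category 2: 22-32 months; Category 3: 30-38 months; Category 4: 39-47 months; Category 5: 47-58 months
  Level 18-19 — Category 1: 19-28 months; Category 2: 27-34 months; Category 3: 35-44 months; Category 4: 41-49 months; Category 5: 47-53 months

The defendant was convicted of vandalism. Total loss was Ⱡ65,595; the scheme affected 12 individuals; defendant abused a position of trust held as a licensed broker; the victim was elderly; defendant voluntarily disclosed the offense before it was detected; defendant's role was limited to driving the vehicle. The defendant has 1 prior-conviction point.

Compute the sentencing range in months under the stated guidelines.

19-28 months

Base offense level for vandalism: 15.
S1 does not apply.
S2 applies: 15 + 4 = 19.
S3 applies: 19 + 3 = 22.
S4 applies: 22 − 1 = 21.
S5 applies: 21 − 2 = 19.
S6 does not apply.
S7 applies: 19 + 1 = 20.
S8 applies (level before this adjustment is 20 ≥ 7, so +4): 20 + 4 = 24.
Level 24 exceeds the maximum of 19; capped at 19.
Final offense level: 19.
Criminal history: 1 prior point → Category 1 (0-4).
Level 19 falls in the 18-19 band.
Grid: Level 18-19 × Category 1 = 19-28 months.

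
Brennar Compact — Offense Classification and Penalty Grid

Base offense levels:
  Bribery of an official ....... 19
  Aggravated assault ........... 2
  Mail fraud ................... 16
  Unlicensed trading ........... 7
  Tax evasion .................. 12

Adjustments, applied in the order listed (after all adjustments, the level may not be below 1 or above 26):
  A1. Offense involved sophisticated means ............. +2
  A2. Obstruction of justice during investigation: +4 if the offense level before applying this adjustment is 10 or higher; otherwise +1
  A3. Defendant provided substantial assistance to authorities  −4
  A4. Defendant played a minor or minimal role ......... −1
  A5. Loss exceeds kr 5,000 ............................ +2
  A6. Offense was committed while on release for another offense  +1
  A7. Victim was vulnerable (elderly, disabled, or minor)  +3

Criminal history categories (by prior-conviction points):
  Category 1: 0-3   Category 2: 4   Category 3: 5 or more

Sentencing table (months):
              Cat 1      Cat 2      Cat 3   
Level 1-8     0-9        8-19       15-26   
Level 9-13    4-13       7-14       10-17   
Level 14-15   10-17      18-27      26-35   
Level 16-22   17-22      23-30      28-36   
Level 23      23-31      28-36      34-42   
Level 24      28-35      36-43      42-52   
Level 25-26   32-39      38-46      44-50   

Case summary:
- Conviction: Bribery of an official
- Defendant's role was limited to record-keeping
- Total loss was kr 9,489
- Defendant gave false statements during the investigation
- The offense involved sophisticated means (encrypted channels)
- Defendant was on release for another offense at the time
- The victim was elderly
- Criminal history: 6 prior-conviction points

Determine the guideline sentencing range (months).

44-50 months

Base offense level for bribery of an official: 19.
A1 applies: 19 + 2 = 21.
A2 applies (level before this adjustment is 21 ≥ 10, so +4): 21 + 4 = 25.
A3 does not apply.
A4 applies: 25 − 1 = 24.
A5 applies: 24 + 2 = 26.
A6 applies: 26 + 1 = 27.
A7 applies: 27 + 3 = 30.
Level 30 exceeds the maximum of 26; capped at 26.
Final offense level: 26.
Criminal history: 6 prior points → Category 3 (5+).
Level 26 falls in the 25-26 band.
Grid: Level 25-26 × Category 3 = 44-50 months.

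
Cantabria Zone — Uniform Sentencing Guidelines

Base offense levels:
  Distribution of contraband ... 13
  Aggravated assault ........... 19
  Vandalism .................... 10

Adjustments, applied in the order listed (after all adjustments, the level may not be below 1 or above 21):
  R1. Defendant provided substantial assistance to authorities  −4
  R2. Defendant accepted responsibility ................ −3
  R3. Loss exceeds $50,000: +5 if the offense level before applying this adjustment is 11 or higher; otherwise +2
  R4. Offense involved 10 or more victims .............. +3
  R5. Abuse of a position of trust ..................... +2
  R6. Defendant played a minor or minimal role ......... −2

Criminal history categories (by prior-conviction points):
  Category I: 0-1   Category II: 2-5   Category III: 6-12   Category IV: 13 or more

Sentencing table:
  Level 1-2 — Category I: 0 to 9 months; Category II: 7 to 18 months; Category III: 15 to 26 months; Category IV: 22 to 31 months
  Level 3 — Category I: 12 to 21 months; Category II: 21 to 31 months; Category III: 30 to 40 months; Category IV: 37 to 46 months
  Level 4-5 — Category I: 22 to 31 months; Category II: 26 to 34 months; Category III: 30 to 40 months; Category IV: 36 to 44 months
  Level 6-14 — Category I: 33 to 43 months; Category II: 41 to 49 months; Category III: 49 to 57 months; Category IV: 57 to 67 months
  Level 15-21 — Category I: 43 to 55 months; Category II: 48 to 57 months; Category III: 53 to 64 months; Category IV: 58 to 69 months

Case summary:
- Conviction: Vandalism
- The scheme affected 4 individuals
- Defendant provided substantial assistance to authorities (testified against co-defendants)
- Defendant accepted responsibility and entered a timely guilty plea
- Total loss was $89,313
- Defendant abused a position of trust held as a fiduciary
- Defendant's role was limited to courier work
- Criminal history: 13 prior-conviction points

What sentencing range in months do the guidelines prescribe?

Base offense level for vandalism: 10.
R1 applies: 10 − 4 = 6.
R2 applies: 6 − 3 = 3.
R3 applies (level before this adjustment is 3 < 11, so +2): 3 + 2 = 5.
R5 applies: 5 + 2 = 7.
R6 applies: 7 − 2 = 5.
Final offense level: 5.
Criminal history: 13 prior points → Category IV (13+).
Level 5 falls in the 4-5 band.
Grid: Level 4-5 × Category IV = 36-44 months.

36-44 months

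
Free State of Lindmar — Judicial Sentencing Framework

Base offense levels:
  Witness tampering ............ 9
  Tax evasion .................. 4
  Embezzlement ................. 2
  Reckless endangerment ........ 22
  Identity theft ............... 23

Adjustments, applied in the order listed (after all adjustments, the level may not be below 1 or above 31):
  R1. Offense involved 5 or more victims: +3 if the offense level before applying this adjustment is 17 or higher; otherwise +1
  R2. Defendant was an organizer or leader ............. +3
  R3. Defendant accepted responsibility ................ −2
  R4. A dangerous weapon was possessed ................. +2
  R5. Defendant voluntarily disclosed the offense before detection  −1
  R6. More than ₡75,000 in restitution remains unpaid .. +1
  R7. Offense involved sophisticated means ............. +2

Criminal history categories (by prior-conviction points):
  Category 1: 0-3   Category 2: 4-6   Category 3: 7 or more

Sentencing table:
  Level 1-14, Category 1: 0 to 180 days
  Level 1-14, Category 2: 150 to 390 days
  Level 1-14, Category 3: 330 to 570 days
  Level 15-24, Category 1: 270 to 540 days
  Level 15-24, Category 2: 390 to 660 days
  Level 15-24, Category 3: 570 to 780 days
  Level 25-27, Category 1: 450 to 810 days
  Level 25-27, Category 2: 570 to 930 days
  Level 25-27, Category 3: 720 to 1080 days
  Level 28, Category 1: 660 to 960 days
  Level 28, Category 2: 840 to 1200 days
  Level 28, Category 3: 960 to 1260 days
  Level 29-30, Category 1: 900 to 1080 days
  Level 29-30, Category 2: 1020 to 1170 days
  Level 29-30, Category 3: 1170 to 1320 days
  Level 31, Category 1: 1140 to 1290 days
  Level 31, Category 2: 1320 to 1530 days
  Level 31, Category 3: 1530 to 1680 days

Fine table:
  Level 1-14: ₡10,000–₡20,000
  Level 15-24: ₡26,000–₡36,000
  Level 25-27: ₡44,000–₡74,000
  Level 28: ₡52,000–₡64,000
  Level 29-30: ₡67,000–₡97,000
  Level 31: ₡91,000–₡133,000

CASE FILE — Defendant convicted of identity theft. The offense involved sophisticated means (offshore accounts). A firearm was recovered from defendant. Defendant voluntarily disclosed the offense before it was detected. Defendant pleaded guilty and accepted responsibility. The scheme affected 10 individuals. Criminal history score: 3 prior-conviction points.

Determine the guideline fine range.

Base offense level for identity theft: 23.
R1 applies (level before this adjustment is 23 ≥ 17, so +3): 23 + 3 = 26.
R3 applies: 26 − 2 = 24.
R4 applies: 24 + 2 = 26.
R5 applies: 26 − 1 = 25.
R7 applies: 25 + 2 = 27.
Final offense level: 27.
Level 27 falls in the 25-27 band.
Fine table: Level 25-27 → ₡44,000–₡74,000.

₡44,000–₡74,000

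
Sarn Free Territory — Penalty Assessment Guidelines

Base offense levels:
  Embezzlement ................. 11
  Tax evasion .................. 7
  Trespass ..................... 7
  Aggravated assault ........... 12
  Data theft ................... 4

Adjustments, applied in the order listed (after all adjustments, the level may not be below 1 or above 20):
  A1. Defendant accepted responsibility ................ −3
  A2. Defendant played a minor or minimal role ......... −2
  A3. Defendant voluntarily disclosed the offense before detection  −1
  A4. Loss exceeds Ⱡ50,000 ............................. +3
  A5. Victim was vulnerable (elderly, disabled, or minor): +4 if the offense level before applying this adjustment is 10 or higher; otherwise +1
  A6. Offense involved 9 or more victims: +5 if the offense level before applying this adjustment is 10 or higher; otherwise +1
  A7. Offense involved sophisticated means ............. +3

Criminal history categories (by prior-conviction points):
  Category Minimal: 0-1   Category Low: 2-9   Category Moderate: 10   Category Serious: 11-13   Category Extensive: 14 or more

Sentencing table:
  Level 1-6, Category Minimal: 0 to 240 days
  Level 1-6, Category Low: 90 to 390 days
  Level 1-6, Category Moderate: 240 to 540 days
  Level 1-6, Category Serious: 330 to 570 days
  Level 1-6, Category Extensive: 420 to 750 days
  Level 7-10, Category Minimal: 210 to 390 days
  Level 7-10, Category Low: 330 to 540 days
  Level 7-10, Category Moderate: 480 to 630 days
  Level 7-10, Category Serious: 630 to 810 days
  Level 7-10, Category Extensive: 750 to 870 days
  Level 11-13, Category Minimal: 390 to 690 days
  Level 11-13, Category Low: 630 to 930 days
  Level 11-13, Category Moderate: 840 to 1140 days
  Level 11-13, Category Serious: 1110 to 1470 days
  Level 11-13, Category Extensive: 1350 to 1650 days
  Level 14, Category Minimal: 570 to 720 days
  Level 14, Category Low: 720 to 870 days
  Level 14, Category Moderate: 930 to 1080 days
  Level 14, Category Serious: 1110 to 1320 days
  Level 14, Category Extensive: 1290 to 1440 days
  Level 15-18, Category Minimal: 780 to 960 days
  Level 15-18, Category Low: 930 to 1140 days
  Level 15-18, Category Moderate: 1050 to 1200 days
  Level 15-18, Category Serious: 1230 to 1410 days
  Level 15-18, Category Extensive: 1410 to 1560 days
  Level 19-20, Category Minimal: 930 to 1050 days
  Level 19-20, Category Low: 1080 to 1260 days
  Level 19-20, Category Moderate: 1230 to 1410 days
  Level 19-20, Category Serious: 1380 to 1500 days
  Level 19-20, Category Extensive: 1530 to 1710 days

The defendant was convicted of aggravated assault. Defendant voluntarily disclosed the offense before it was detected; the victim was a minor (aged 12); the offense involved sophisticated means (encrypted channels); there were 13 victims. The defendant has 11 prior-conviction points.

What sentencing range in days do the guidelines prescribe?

1380-1500 days

Base offense level for aggravated assault: 12.
A3 applies: 12 − 1 = 11.
A4 does not apply.
A5 applies (level before this adjustment is 11 ≥ 10, so +4): 11 + 4 = 15.
A6 applies (level before this adjustment is 15 ≥ 10, so +5): 15 + 5 = 20.
A7 applies: 20 + 3 = 23.
Level 23 exceeds the maximum of 20; capped at 20.
Final offense level: 20.
Criminal history: 11 prior points → Category Serious (11-13).
Level 20 falls in the 19-20 band.
Grid: Level 19-20 × Category Serious = 1380-1500 days.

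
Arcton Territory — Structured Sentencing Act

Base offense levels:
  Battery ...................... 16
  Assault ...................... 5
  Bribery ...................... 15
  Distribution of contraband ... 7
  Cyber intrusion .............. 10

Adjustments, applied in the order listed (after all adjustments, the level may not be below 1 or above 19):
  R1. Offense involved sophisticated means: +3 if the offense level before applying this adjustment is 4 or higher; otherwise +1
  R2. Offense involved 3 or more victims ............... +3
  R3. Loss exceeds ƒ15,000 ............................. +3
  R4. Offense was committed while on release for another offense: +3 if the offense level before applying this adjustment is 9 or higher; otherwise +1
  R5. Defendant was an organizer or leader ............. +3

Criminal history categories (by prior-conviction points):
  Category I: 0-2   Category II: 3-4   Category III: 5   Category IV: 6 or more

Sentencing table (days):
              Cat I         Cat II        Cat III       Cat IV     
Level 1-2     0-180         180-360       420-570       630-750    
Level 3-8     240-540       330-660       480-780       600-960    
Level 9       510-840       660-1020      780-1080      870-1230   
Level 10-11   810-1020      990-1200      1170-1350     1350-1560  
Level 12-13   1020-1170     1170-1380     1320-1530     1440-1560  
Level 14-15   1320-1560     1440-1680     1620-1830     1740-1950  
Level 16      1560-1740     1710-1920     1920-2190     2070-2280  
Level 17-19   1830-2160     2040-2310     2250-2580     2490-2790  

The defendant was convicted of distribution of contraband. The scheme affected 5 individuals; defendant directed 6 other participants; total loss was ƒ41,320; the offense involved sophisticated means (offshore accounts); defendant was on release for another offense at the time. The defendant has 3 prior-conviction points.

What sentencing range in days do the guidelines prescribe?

2040-2310 days

Base offense level for distribution of contraband: 7.
R1 applies (level before this adjustment is 7 ≥ 4, so +3): 7 + 3 = 10.
R2 applies: 10 + 3 = 13.
R3 applies: 13 + 3 = 16.
R4 applies (level before this adjustment is 16 ≥ 9, so +3): 16 + 3 = 19.
R5 applies: 19 + 3 = 22.
Level 22 exceeds the maximum of 19; capped at 19.
Final offense level: 19.
Criminal history: 3 prior points → Category II (3-4).
Level 19 falls in the 17-19 band.
Grid: Level 17-19 × Category II = 2040-2310 days.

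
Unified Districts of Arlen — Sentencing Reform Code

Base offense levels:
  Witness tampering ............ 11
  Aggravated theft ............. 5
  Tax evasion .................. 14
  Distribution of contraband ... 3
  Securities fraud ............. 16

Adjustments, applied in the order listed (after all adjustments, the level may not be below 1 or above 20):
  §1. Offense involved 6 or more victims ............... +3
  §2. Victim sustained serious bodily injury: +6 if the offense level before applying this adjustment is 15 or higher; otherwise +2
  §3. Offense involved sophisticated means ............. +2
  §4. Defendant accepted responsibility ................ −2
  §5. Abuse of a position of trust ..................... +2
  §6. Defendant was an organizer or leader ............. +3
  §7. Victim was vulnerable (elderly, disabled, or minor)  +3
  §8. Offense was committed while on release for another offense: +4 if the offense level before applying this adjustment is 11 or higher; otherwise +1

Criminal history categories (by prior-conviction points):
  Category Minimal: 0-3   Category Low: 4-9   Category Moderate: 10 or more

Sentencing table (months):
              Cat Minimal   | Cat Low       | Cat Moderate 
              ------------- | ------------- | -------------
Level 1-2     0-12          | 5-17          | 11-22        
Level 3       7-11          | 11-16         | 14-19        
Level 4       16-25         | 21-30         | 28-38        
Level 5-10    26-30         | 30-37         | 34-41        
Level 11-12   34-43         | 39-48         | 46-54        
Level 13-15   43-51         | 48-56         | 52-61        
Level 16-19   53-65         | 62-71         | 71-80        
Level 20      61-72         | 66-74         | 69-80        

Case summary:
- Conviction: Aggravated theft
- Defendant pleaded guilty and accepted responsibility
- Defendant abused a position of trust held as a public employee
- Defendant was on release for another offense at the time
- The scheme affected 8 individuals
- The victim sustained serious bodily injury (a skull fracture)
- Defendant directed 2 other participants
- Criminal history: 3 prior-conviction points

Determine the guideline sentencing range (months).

53-65 months

Base offense level for aggravated theft: 5.
§1 applies: 5 + 3 = 8.
§2 applies (level before this adjustment is 8 < 15, so +2): 8 + 2 = 10.
§3 does not apply.
§4 applies: 10 − 2 = 8.
§5 applies: 8 + 2 = 10.
§6 applies: 10 + 3 = 13.
§7 does not apply.
§8 applies (level before this adjustment is 13 ≥ 11, so +4): 13 + 4 = 17.
Final offense level: 17.
Criminal history: 3 prior points → Category Minimal (0-3).
Level 17 falls in the 16-19 band.
Grid: Level 16-19 × Category Minimal = 53-65 months.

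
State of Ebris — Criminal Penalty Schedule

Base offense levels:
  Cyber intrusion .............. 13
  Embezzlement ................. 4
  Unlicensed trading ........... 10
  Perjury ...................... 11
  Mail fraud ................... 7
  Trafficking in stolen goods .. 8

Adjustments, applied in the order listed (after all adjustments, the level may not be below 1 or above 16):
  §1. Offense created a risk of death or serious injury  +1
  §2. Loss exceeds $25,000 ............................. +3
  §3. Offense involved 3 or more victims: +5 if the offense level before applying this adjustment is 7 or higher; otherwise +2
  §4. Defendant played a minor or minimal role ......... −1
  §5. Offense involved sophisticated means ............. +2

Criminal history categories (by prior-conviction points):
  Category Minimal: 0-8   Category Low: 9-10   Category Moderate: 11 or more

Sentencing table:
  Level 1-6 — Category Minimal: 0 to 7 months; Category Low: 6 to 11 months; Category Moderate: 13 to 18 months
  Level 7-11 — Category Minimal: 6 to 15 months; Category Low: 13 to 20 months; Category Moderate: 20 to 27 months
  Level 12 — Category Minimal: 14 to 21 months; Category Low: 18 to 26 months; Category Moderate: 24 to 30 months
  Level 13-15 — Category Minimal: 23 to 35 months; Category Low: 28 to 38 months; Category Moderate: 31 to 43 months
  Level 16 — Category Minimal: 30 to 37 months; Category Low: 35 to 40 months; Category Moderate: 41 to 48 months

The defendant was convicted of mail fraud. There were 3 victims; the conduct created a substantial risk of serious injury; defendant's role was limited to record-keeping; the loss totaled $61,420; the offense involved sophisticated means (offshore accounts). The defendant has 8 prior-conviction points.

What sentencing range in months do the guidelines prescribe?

30-37 months

Base offense level for mail fraud: 7.
§1 applies: 7 + 1 = 8.
§2 applies: 8 + 3 = 11.
§3 applies (level before this adjustment is 11 ≥ 7, so +5): 11 + 5 = 16.
§4 applies: 16 − 1 = 15.
§5 applies: 15 + 2 = 17.
Level 17 exceeds the maximum of 16; capped at 16.
Final offense level: 16.
Criminal history: 8 prior points → Category Minimal (0-8).
Level 16 falls in the 16 band.
Grid: Level 16 × Category Minimal = 30-37 months.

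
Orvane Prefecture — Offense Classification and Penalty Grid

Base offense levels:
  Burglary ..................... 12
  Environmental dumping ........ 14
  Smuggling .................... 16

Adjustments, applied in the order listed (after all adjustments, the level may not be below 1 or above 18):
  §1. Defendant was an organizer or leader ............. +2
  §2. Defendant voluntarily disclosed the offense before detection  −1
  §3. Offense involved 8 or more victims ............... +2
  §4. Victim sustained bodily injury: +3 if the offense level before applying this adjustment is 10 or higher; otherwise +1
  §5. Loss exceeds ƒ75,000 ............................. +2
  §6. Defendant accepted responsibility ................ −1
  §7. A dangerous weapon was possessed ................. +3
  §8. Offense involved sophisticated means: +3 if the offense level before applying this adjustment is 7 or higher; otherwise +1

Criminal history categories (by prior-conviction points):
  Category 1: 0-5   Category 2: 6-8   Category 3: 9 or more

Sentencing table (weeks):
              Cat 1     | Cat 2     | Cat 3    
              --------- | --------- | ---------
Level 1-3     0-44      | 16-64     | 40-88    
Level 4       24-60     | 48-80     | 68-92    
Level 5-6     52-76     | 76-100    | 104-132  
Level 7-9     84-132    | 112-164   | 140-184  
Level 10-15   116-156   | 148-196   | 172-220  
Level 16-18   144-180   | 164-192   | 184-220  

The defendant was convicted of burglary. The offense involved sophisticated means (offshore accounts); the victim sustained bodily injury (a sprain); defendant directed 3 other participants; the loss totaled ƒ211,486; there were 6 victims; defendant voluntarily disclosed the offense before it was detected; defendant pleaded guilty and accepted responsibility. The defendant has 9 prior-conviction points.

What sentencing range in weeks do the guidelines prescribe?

Base offense level for burglary: 12.
§1 applies: 12 + 2 = 14.
§2 applies: 14 − 1 = 13.
§3 does not apply.
§4 applies (level before this adjustment is 13 ≥ 10, so +3): 13 + 3 = 16.
§5 applies: 16 + 2 = 18.
§6 applies: 18 − 1 = 17.
§7 does not apply.
§8 applies (level before this adjustment is 17 ≥ 7, so +3): 17 + 3 = 20.
Level 20 exceeds the maximum of 18; capped at 18.
Final offense level: 18.
Criminal history: 9 prior points → Category 3 (9+).
Level 18 falls in the 16-18 band.
Grid: Level 16-18 × Category 3 = 184-220 weeks.

184-220 weeks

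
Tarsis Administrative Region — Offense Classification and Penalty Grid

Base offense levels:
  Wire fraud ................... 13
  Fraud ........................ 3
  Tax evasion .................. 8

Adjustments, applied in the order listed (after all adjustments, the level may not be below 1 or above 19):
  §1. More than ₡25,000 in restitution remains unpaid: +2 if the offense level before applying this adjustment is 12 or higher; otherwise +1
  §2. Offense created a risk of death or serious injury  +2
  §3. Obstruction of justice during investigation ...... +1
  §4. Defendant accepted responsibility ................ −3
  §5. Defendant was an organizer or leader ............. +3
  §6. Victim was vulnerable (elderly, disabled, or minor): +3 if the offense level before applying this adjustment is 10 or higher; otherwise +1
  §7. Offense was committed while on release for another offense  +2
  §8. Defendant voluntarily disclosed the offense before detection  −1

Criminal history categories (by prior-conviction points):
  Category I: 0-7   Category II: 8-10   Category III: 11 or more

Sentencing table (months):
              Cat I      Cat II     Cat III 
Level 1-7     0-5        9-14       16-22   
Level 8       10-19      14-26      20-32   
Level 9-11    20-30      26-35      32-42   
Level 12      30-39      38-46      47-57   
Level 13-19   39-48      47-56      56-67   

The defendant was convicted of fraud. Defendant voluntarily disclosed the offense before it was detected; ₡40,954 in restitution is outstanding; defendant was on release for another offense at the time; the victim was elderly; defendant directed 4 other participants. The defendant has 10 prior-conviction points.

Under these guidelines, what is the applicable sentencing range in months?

26-35 months

Base offense level for fraud: 3.
§1 applies (level before this adjustment is 3 < 12, so +1): 3 + 1 = 4.
§2 does not apply.
§5 applies: 4 + 3 = 7.
§6 applies (level before this adjustment is 7 < 10, so +1): 7 + 1 = 8.
§7 applies: 8 + 2 = 10.
§8 applies: 10 − 1 = 9.
Final offense level: 9.
Criminal history: 10 prior points → Category II (8-10).
Level 9 falls in the 9-11 band.
Grid: Level 9-11 × Category II = 26-35 months.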